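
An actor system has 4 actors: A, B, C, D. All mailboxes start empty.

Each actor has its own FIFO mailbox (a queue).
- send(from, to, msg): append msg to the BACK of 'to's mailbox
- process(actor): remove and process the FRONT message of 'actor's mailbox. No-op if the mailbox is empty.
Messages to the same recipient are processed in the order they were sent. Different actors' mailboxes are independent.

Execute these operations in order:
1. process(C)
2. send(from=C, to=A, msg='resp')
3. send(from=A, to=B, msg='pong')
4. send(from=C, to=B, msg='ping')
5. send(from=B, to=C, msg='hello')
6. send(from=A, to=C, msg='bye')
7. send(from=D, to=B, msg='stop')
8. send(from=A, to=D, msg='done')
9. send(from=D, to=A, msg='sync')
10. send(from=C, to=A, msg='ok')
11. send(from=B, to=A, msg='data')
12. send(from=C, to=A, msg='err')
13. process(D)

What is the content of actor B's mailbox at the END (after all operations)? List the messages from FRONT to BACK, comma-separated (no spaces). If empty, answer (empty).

After 1 (process(C)): A:[] B:[] C:[] D:[]
After 2 (send(from=C, to=A, msg='resp')): A:[resp] B:[] C:[] D:[]
After 3 (send(from=A, to=B, msg='pong')): A:[resp] B:[pong] C:[] D:[]
After 4 (send(from=C, to=B, msg='ping')): A:[resp] B:[pong,ping] C:[] D:[]
After 5 (send(from=B, to=C, msg='hello')): A:[resp] B:[pong,ping] C:[hello] D:[]
After 6 (send(from=A, to=C, msg='bye')): A:[resp] B:[pong,ping] C:[hello,bye] D:[]
After 7 (send(from=D, to=B, msg='stop')): A:[resp] B:[pong,ping,stop] C:[hello,bye] D:[]
After 8 (send(from=A, to=D, msg='done')): A:[resp] B:[pong,ping,stop] C:[hello,bye] D:[done]
After 9 (send(from=D, to=A, msg='sync')): A:[resp,sync] B:[pong,ping,stop] C:[hello,bye] D:[done]
After 10 (send(from=C, to=A, msg='ok')): A:[resp,sync,ok] B:[pong,ping,stop] C:[hello,bye] D:[done]
After 11 (send(from=B, to=A, msg='data')): A:[resp,sync,ok,data] B:[pong,ping,stop] C:[hello,bye] D:[done]
After 12 (send(from=C, to=A, msg='err')): A:[resp,sync,ok,data,err] B:[pong,ping,stop] C:[hello,bye] D:[done]
After 13 (process(D)): A:[resp,sync,ok,data,err] B:[pong,ping,stop] C:[hello,bye] D:[]

Answer: pong,ping,stop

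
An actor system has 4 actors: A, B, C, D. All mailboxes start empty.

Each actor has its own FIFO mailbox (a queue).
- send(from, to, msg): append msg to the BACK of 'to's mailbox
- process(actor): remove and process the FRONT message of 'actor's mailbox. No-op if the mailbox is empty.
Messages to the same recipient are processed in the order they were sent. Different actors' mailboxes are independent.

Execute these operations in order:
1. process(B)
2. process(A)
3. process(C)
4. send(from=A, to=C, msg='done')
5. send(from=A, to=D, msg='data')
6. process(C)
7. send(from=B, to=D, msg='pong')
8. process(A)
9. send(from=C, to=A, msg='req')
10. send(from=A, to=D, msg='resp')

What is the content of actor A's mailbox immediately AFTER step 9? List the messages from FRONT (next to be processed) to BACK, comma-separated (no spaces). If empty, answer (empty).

After 1 (process(B)): A:[] B:[] C:[] D:[]
After 2 (process(A)): A:[] B:[] C:[] D:[]
After 3 (process(C)): A:[] B:[] C:[] D:[]
After 4 (send(from=A, to=C, msg='done')): A:[] B:[] C:[done] D:[]
After 5 (send(from=A, to=D, msg='data')): A:[] B:[] C:[done] D:[data]
After 6 (process(C)): A:[] B:[] C:[] D:[data]
After 7 (send(from=B, to=D, msg='pong')): A:[] B:[] C:[] D:[data,pong]
After 8 (process(A)): A:[] B:[] C:[] D:[data,pong]
After 9 (send(from=C, to=A, msg='req')): A:[req] B:[] C:[] D:[data,pong]

req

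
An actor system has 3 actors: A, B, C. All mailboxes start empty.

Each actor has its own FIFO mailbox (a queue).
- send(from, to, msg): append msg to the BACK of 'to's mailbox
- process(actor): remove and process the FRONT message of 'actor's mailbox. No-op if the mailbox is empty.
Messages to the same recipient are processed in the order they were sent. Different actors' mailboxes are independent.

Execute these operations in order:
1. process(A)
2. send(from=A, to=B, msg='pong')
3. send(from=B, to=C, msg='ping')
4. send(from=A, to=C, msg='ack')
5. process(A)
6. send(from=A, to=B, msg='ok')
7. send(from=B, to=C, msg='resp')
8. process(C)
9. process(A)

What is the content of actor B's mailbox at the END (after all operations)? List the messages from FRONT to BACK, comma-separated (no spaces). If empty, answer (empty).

Answer: pong,ok

Derivation:
After 1 (process(A)): A:[] B:[] C:[]
After 2 (send(from=A, to=B, msg='pong')): A:[] B:[pong] C:[]
After 3 (send(from=B, to=C, msg='ping')): A:[] B:[pong] C:[ping]
After 4 (send(from=A, to=C, msg='ack')): A:[] B:[pong] C:[ping,ack]
After 5 (process(A)): A:[] B:[pong] C:[ping,ack]
After 6 (send(from=A, to=B, msg='ok')): A:[] B:[pong,ok] C:[ping,ack]
After 7 (send(from=B, to=C, msg='resp')): A:[] B:[pong,ok] C:[ping,ack,resp]
After 8 (process(C)): A:[] B:[pong,ok] C:[ack,resp]
After 9 (process(A)): A:[] B:[pong,ok] C:[ack,resp]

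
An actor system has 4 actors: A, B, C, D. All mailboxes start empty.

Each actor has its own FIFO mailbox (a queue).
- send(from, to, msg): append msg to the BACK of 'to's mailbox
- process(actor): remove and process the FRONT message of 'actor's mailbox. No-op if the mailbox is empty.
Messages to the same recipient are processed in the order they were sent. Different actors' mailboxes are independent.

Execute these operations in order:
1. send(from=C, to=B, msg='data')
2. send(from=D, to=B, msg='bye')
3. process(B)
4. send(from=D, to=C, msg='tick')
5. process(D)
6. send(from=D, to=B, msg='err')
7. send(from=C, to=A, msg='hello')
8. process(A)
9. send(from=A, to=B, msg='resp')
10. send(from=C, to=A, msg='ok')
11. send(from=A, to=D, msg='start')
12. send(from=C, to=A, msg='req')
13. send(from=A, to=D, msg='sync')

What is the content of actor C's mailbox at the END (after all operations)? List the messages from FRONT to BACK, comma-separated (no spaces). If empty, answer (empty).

Answer: tick

Derivation:
After 1 (send(from=C, to=B, msg='data')): A:[] B:[data] C:[] D:[]
After 2 (send(from=D, to=B, msg='bye')): A:[] B:[data,bye] C:[] D:[]
After 3 (process(B)): A:[] B:[bye] C:[] D:[]
After 4 (send(from=D, to=C, msg='tick')): A:[] B:[bye] C:[tick] D:[]
After 5 (process(D)): A:[] B:[bye] C:[tick] D:[]
After 6 (send(from=D, to=B, msg='err')): A:[] B:[bye,err] C:[tick] D:[]
After 7 (send(from=C, to=A, msg='hello')): A:[hello] B:[bye,err] C:[tick] D:[]
After 8 (process(A)): A:[] B:[bye,err] C:[tick] D:[]
After 9 (send(from=A, to=B, msg='resp')): A:[] B:[bye,err,resp] C:[tick] D:[]
After 10 (send(from=C, to=A, msg='ok')): A:[ok] B:[bye,err,resp] C:[tick] D:[]
After 11 (send(from=A, to=D, msg='start')): A:[ok] B:[bye,err,resp] C:[tick] D:[start]
After 12 (send(from=C, to=A, msg='req')): A:[ok,req] B:[bye,err,resp] C:[tick] D:[start]
After 13 (send(from=A, to=D, msg='sync')): A:[ok,req] B:[bye,err,resp] C:[tick] D:[start,sync]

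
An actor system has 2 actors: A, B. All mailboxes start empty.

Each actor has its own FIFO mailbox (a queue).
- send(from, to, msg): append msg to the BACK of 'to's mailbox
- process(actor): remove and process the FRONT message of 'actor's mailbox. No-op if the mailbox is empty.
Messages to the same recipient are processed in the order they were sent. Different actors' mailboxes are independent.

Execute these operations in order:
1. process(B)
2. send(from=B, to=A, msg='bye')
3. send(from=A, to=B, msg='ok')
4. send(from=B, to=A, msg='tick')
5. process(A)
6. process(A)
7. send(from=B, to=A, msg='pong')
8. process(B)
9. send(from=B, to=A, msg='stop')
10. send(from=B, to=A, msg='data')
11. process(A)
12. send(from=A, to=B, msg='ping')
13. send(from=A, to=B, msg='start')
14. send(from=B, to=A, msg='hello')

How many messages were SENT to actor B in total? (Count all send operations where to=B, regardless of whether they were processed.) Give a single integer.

After 1 (process(B)): A:[] B:[]
After 2 (send(from=B, to=A, msg='bye')): A:[bye] B:[]
After 3 (send(from=A, to=B, msg='ok')): A:[bye] B:[ok]
After 4 (send(from=B, to=A, msg='tick')): A:[bye,tick] B:[ok]
After 5 (process(A)): A:[tick] B:[ok]
After 6 (process(A)): A:[] B:[ok]
After 7 (send(from=B, to=A, msg='pong')): A:[pong] B:[ok]
After 8 (process(B)): A:[pong] B:[]
After 9 (send(from=B, to=A, msg='stop')): A:[pong,stop] B:[]
After 10 (send(from=B, to=A, msg='data')): A:[pong,stop,data] B:[]
After 11 (process(A)): A:[stop,data] B:[]
After 12 (send(from=A, to=B, msg='ping')): A:[stop,data] B:[ping]
After 13 (send(from=A, to=B, msg='start')): A:[stop,data] B:[ping,start]
After 14 (send(from=B, to=A, msg='hello')): A:[stop,data,hello] B:[ping,start]

Answer: 3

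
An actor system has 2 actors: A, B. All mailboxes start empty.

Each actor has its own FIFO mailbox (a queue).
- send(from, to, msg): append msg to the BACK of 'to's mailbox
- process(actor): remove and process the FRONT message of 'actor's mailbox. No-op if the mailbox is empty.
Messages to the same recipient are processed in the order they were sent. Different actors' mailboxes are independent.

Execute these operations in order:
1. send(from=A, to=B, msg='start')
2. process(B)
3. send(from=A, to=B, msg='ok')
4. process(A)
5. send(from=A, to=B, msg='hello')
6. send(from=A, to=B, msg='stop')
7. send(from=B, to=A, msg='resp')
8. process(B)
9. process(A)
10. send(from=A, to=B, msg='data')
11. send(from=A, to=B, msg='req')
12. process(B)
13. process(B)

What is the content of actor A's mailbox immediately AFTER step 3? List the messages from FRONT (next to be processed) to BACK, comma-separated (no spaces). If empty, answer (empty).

After 1 (send(from=A, to=B, msg='start')): A:[] B:[start]
After 2 (process(B)): A:[] B:[]
After 3 (send(from=A, to=B, msg='ok')): A:[] B:[ok]

(empty)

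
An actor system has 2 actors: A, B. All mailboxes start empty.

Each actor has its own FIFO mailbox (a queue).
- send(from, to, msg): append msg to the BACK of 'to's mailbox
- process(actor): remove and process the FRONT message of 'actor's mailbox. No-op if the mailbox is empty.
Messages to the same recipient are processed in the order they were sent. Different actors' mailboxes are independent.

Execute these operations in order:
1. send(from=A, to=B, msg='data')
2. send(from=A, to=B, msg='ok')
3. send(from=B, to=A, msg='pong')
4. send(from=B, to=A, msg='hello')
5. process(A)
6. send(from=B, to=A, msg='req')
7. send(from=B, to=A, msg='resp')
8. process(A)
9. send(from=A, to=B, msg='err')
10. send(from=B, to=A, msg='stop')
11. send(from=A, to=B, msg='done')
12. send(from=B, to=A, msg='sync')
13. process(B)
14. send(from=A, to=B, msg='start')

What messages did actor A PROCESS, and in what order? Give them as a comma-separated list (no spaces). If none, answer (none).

After 1 (send(from=A, to=B, msg='data')): A:[] B:[data]
After 2 (send(from=A, to=B, msg='ok')): A:[] B:[data,ok]
After 3 (send(from=B, to=A, msg='pong')): A:[pong] B:[data,ok]
After 4 (send(from=B, to=A, msg='hello')): A:[pong,hello] B:[data,ok]
After 5 (process(A)): A:[hello] B:[data,ok]
After 6 (send(from=B, to=A, msg='req')): A:[hello,req] B:[data,ok]
After 7 (send(from=B, to=A, msg='resp')): A:[hello,req,resp] B:[data,ok]
After 8 (process(A)): A:[req,resp] B:[data,ok]
After 9 (send(from=A, to=B, msg='err')): A:[req,resp] B:[data,ok,err]
After 10 (send(from=B, to=A, msg='stop')): A:[req,resp,stop] B:[data,ok,err]
After 11 (send(from=A, to=B, msg='done')): A:[req,resp,stop] B:[data,ok,err,done]
After 12 (send(from=B, to=A, msg='sync')): A:[req,resp,stop,sync] B:[data,ok,err,done]
After 13 (process(B)): A:[req,resp,stop,sync] B:[ok,err,done]
After 14 (send(from=A, to=B, msg='start')): A:[req,resp,stop,sync] B:[ok,err,done,start]

Answer: pong,hello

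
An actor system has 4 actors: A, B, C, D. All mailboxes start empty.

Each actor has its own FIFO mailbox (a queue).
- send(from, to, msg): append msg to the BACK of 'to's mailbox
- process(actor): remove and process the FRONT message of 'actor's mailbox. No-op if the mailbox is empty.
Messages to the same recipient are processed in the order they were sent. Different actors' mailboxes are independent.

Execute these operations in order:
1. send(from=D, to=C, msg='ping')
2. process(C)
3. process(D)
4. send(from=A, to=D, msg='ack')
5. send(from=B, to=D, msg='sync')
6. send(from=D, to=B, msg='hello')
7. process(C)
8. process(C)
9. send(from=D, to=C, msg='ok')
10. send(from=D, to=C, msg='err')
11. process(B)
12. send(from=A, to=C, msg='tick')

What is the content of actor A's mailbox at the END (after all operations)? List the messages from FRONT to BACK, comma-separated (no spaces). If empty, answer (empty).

Answer: (empty)

Derivation:
After 1 (send(from=D, to=C, msg='ping')): A:[] B:[] C:[ping] D:[]
After 2 (process(C)): A:[] B:[] C:[] D:[]
After 3 (process(D)): A:[] B:[] C:[] D:[]
After 4 (send(from=A, to=D, msg='ack')): A:[] B:[] C:[] D:[ack]
After 5 (send(from=B, to=D, msg='sync')): A:[] B:[] C:[] D:[ack,sync]
After 6 (send(from=D, to=B, msg='hello')): A:[] B:[hello] C:[] D:[ack,sync]
After 7 (process(C)): A:[] B:[hello] C:[] D:[ack,sync]
After 8 (process(C)): A:[] B:[hello] C:[] D:[ack,sync]
After 9 (send(from=D, to=C, msg='ok')): A:[] B:[hello] C:[ok] D:[ack,sync]
After 10 (send(from=D, to=C, msg='err')): A:[] B:[hello] C:[ok,err] D:[ack,sync]
After 11 (process(B)): A:[] B:[] C:[ok,err] D:[ack,sync]
After 12 (send(from=A, to=C, msg='tick')): A:[] B:[] C:[ok,err,tick] D:[ack,sync]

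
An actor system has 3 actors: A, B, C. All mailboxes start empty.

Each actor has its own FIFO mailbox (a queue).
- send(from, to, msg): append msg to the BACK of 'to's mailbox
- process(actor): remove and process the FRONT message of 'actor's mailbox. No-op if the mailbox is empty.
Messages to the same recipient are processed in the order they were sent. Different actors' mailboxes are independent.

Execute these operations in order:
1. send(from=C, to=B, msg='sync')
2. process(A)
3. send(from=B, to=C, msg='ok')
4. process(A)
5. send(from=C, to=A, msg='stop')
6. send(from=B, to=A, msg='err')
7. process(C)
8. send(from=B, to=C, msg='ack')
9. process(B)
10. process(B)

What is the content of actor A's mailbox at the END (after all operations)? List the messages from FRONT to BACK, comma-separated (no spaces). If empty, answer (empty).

Answer: stop,err

Derivation:
After 1 (send(from=C, to=B, msg='sync')): A:[] B:[sync] C:[]
After 2 (process(A)): A:[] B:[sync] C:[]
After 3 (send(from=B, to=C, msg='ok')): A:[] B:[sync] C:[ok]
After 4 (process(A)): A:[] B:[sync] C:[ok]
After 5 (send(from=C, to=A, msg='stop')): A:[stop] B:[sync] C:[ok]
After 6 (send(from=B, to=A, msg='err')): A:[stop,err] B:[sync] C:[ok]
After 7 (process(C)): A:[stop,err] B:[sync] C:[]
After 8 (send(from=B, to=C, msg='ack')): A:[stop,err] B:[sync] C:[ack]
After 9 (process(B)): A:[stop,err] B:[] C:[ack]
After 10 (process(B)): A:[stop,err] B:[] C:[ack]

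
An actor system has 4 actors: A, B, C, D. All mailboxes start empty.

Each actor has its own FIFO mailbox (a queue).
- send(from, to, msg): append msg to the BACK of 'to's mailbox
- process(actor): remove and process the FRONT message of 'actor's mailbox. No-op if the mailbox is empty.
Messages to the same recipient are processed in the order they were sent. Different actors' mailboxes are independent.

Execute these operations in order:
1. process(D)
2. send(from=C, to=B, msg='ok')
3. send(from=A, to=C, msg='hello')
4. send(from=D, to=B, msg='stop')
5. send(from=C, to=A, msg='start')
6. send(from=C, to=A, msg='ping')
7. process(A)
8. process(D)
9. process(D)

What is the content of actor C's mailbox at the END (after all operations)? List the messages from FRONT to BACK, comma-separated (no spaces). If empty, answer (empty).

Answer: hello

Derivation:
After 1 (process(D)): A:[] B:[] C:[] D:[]
After 2 (send(from=C, to=B, msg='ok')): A:[] B:[ok] C:[] D:[]
After 3 (send(from=A, to=C, msg='hello')): A:[] B:[ok] C:[hello] D:[]
After 4 (send(from=D, to=B, msg='stop')): A:[] B:[ok,stop] C:[hello] D:[]
After 5 (send(from=C, to=A, msg='start')): A:[start] B:[ok,stop] C:[hello] D:[]
After 6 (send(from=C, to=A, msg='ping')): A:[start,ping] B:[ok,stop] C:[hello] D:[]
After 7 (process(A)): A:[ping] B:[ok,stop] C:[hello] D:[]
After 8 (process(D)): A:[ping] B:[ok,stop] C:[hello] D:[]
After 9 (process(D)): A:[ping] B:[ok,stop] C:[hello] D:[]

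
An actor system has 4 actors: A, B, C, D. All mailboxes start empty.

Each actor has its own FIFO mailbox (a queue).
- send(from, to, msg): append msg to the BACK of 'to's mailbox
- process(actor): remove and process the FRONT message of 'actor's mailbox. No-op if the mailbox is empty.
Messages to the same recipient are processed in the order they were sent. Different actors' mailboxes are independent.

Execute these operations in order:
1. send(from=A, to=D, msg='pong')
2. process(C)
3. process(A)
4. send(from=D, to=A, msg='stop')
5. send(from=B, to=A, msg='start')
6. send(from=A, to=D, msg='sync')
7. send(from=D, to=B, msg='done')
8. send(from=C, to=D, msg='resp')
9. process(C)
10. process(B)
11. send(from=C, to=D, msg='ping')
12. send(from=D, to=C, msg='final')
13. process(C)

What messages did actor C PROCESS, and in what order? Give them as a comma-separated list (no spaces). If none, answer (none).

Answer: final

Derivation:
After 1 (send(from=A, to=D, msg='pong')): A:[] B:[] C:[] D:[pong]
After 2 (process(C)): A:[] B:[] C:[] D:[pong]
After 3 (process(A)): A:[] B:[] C:[] D:[pong]
After 4 (send(from=D, to=A, msg='stop')): A:[stop] B:[] C:[] D:[pong]
After 5 (send(from=B, to=A, msg='start')): A:[stop,start] B:[] C:[] D:[pong]
After 6 (send(from=A, to=D, msg='sync')): A:[stop,start] B:[] C:[] D:[pong,sync]
After 7 (send(from=D, to=B, msg='done')): A:[stop,start] B:[done] C:[] D:[pong,sync]
After 8 (send(from=C, to=D, msg='resp')): A:[stop,start] B:[done] C:[] D:[pong,sync,resp]
After 9 (process(C)): A:[stop,start] B:[done] C:[] D:[pong,sync,resp]
After 10 (process(B)): A:[stop,start] B:[] C:[] D:[pong,sync,resp]
After 11 (send(from=C, to=D, msg='ping')): A:[stop,start] B:[] C:[] D:[pong,sync,resp,ping]
After 12 (send(from=D, to=C, msg='final')): A:[stop,start] B:[] C:[final] D:[pong,sync,resp,ping]
After 13 (process(C)): A:[stop,start] B:[] C:[] D:[pong,sync,resp,ping]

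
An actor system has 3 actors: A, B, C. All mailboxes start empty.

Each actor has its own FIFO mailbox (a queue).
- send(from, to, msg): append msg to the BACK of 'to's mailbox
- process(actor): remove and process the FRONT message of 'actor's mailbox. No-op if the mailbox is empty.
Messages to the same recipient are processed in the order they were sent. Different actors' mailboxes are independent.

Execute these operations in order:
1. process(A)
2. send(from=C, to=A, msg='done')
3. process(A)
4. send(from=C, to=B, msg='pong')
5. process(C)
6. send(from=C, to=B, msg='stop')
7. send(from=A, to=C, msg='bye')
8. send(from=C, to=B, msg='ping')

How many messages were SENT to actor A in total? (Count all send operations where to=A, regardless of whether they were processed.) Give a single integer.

Answer: 1

Derivation:
After 1 (process(A)): A:[] B:[] C:[]
After 2 (send(from=C, to=A, msg='done')): A:[done] B:[] C:[]
After 3 (process(A)): A:[] B:[] C:[]
After 4 (send(from=C, to=B, msg='pong')): A:[] B:[pong] C:[]
After 5 (process(C)): A:[] B:[pong] C:[]
After 6 (send(from=C, to=B, msg='stop')): A:[] B:[pong,stop] C:[]
After 7 (send(from=A, to=C, msg='bye')): A:[] B:[pong,stop] C:[bye]
After 8 (send(from=C, to=B, msg='ping')): A:[] B:[pong,stop,ping] C:[bye]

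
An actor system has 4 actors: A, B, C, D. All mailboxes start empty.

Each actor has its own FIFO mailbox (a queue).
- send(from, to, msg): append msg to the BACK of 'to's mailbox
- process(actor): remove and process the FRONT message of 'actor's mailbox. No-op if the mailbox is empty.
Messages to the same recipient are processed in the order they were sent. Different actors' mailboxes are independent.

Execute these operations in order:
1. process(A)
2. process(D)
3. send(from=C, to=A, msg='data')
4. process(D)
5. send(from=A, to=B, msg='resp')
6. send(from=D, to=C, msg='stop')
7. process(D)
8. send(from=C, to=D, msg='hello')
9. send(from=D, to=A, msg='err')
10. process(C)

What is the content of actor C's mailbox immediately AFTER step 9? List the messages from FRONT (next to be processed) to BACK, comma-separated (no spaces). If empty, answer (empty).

After 1 (process(A)): A:[] B:[] C:[] D:[]
After 2 (process(D)): A:[] B:[] C:[] D:[]
After 3 (send(from=C, to=A, msg='data')): A:[data] B:[] C:[] D:[]
After 4 (process(D)): A:[data] B:[] C:[] D:[]
After 5 (send(from=A, to=B, msg='resp')): A:[data] B:[resp] C:[] D:[]
After 6 (send(from=D, to=C, msg='stop')): A:[data] B:[resp] C:[stop] D:[]
After 7 (process(D)): A:[data] B:[resp] C:[stop] D:[]
After 8 (send(from=C, to=D, msg='hello')): A:[data] B:[resp] C:[stop] D:[hello]
After 9 (send(from=D, to=A, msg='err')): A:[data,err] B:[resp] C:[stop] D:[hello]

stop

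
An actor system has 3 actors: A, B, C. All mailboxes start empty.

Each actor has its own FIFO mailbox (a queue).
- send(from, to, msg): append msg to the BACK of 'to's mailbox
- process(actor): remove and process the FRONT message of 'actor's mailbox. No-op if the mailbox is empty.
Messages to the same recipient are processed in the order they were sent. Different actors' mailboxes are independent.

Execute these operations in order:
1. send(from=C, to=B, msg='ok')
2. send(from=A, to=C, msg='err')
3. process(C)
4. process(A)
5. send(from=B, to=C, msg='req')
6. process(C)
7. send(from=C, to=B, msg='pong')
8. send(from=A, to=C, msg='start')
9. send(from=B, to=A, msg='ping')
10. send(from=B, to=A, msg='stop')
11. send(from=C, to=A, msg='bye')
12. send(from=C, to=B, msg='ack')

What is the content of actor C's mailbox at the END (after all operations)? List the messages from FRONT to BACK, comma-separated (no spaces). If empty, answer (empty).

Answer: start

Derivation:
After 1 (send(from=C, to=B, msg='ok')): A:[] B:[ok] C:[]
After 2 (send(from=A, to=C, msg='err')): A:[] B:[ok] C:[err]
After 3 (process(C)): A:[] B:[ok] C:[]
After 4 (process(A)): A:[] B:[ok] C:[]
After 5 (send(from=B, to=C, msg='req')): A:[] B:[ok] C:[req]
After 6 (process(C)): A:[] B:[ok] C:[]
After 7 (send(from=C, to=B, msg='pong')): A:[] B:[ok,pong] C:[]
After 8 (send(from=A, to=C, msg='start')): A:[] B:[ok,pong] C:[start]
After 9 (send(from=B, to=A, msg='ping')): A:[ping] B:[ok,pong] C:[start]
After 10 (send(from=B, to=A, msg='stop')): A:[ping,stop] B:[ok,pong] C:[start]
After 11 (send(from=C, to=A, msg='bye')): A:[ping,stop,bye] B:[ok,pong] C:[start]
After 12 (send(from=C, to=B, msg='ack')): A:[ping,stop,bye] B:[ok,pong,ack] C:[start]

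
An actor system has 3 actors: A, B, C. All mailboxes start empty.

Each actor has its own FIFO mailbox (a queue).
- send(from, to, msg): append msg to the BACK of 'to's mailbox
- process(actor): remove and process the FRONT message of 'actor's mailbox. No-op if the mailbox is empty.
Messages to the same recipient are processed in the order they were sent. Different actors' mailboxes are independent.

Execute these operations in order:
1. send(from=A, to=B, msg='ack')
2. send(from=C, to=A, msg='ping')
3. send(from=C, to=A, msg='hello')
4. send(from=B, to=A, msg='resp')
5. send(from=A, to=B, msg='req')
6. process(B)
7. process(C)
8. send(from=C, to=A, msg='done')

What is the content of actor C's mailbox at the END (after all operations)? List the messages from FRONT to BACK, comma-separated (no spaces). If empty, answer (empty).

Answer: (empty)

Derivation:
After 1 (send(from=A, to=B, msg='ack')): A:[] B:[ack] C:[]
After 2 (send(from=C, to=A, msg='ping')): A:[ping] B:[ack] C:[]
After 3 (send(from=C, to=A, msg='hello')): A:[ping,hello] B:[ack] C:[]
After 4 (send(from=B, to=A, msg='resp')): A:[ping,hello,resp] B:[ack] C:[]
After 5 (send(from=A, to=B, msg='req')): A:[ping,hello,resp] B:[ack,req] C:[]
After 6 (process(B)): A:[ping,hello,resp] B:[req] C:[]
After 7 (process(C)): A:[ping,hello,resp] B:[req] C:[]
After 8 (send(from=C, to=A, msg='done')): A:[ping,hello,resp,done] B:[req] C:[]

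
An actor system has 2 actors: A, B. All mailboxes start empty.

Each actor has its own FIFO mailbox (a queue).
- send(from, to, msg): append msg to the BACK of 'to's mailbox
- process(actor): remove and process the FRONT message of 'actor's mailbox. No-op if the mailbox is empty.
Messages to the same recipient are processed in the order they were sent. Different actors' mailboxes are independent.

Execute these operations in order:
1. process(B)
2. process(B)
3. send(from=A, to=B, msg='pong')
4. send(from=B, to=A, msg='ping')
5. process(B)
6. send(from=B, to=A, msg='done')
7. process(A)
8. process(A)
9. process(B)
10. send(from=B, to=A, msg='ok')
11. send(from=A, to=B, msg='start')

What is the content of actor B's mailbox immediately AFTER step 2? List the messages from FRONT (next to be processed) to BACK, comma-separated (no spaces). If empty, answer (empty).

After 1 (process(B)): A:[] B:[]
After 2 (process(B)): A:[] B:[]

(empty)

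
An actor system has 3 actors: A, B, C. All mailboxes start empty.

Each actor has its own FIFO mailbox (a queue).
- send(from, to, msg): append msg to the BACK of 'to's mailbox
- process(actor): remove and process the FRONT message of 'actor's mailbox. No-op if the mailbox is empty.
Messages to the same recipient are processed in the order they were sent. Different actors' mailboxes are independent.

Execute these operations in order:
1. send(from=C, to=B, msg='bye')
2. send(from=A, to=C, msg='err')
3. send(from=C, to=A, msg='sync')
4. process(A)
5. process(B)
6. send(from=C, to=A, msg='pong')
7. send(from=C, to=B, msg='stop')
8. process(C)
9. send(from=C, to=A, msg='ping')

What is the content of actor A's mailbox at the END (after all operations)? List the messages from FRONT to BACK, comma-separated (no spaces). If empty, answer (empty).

Answer: pong,ping

Derivation:
After 1 (send(from=C, to=B, msg='bye')): A:[] B:[bye] C:[]
After 2 (send(from=A, to=C, msg='err')): A:[] B:[bye] C:[err]
After 3 (send(from=C, to=A, msg='sync')): A:[sync] B:[bye] C:[err]
After 4 (process(A)): A:[] B:[bye] C:[err]
After 5 (process(B)): A:[] B:[] C:[err]
After 6 (send(from=C, to=A, msg='pong')): A:[pong] B:[] C:[err]
After 7 (send(from=C, to=B, msg='stop')): A:[pong] B:[stop] C:[err]
After 8 (process(C)): A:[pong] B:[stop] C:[]
After 9 (send(from=C, to=A, msg='ping')): A:[pong,ping] B:[stop] C:[]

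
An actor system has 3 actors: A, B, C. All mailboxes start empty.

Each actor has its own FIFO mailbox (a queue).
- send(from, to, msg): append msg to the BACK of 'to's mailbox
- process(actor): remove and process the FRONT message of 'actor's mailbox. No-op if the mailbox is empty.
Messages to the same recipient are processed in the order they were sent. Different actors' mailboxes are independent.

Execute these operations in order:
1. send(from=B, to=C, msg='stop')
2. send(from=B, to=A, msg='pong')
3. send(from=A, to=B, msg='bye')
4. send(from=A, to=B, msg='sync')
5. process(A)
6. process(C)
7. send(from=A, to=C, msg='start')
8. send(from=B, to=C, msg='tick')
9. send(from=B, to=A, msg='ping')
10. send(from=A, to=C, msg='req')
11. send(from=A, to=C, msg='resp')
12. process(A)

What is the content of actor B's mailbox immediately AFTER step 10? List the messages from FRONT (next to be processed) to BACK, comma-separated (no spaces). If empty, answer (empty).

After 1 (send(from=B, to=C, msg='stop')): A:[] B:[] C:[stop]
After 2 (send(from=B, to=A, msg='pong')): A:[pong] B:[] C:[stop]
After 3 (send(from=A, to=B, msg='bye')): A:[pong] B:[bye] C:[stop]
After 4 (send(from=A, to=B, msg='sync')): A:[pong] B:[bye,sync] C:[stop]
After 5 (process(A)): A:[] B:[bye,sync] C:[stop]
After 6 (process(C)): A:[] B:[bye,sync] C:[]
After 7 (send(from=A, to=C, msg='start')): A:[] B:[bye,sync] C:[start]
After 8 (send(from=B, to=C, msg='tick')): A:[] B:[bye,sync] C:[start,tick]
After 9 (send(from=B, to=A, msg='ping')): A:[ping] B:[bye,sync] C:[start,tick]
After 10 (send(from=A, to=C, msg='req')): A:[ping] B:[bye,sync] C:[start,tick,req]

bye,sync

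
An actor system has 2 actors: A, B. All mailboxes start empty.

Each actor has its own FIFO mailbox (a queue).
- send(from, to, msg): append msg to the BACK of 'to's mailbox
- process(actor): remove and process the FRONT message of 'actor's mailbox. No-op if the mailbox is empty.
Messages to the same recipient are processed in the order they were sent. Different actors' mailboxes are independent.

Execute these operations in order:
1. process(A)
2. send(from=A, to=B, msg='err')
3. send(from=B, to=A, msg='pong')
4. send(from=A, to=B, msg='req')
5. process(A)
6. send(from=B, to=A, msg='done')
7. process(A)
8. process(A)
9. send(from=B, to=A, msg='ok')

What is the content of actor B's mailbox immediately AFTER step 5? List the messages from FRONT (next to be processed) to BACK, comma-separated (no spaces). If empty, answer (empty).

After 1 (process(A)): A:[] B:[]
After 2 (send(from=A, to=B, msg='err')): A:[] B:[err]
After 3 (send(from=B, to=A, msg='pong')): A:[pong] B:[err]
After 4 (send(from=A, to=B, msg='req')): A:[pong] B:[err,req]
After 5 (process(A)): A:[] B:[err,req]

err,req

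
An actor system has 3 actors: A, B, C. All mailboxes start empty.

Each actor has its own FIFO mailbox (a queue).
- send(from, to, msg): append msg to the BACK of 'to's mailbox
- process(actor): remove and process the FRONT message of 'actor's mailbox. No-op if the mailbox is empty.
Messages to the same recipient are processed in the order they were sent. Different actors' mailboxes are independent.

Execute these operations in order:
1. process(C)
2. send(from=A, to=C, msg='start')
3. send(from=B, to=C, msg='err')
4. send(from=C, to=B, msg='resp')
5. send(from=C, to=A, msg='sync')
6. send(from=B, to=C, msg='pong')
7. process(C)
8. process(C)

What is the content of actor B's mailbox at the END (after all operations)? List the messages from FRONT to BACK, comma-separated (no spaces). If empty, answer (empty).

Answer: resp

Derivation:
After 1 (process(C)): A:[] B:[] C:[]
After 2 (send(from=A, to=C, msg='start')): A:[] B:[] C:[start]
After 3 (send(from=B, to=C, msg='err')): A:[] B:[] C:[start,err]
After 4 (send(from=C, to=B, msg='resp')): A:[] B:[resp] C:[start,err]
After 5 (send(from=C, to=A, msg='sync')): A:[sync] B:[resp] C:[start,err]
After 6 (send(from=B, to=C, msg='pong')): A:[sync] B:[resp] C:[start,err,pong]
After 7 (process(C)): A:[sync] B:[resp] C:[err,pong]
After 8 (process(C)): A:[sync] B:[resp] C:[pong]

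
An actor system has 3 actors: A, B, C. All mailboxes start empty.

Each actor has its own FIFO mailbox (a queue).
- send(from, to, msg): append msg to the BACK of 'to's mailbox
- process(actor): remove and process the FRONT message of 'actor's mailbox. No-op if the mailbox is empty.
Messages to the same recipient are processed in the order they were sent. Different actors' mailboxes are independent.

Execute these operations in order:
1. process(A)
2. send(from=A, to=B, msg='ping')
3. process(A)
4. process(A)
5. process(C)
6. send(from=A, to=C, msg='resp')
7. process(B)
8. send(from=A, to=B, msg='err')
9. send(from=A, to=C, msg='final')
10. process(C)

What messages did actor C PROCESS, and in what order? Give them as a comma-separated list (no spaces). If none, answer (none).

Answer: resp

Derivation:
After 1 (process(A)): A:[] B:[] C:[]
After 2 (send(from=A, to=B, msg='ping')): A:[] B:[ping] C:[]
After 3 (process(A)): A:[] B:[ping] C:[]
After 4 (process(A)): A:[] B:[ping] C:[]
After 5 (process(C)): A:[] B:[ping] C:[]
After 6 (send(from=A, to=C, msg='resp')): A:[] B:[ping] C:[resp]
After 7 (process(B)): A:[] B:[] C:[resp]
After 8 (send(from=A, to=B, msg='err')): A:[] B:[err] C:[resp]
After 9 (send(from=A, to=C, msg='final')): A:[] B:[err] C:[resp,final]
After 10 (process(C)): A:[] B:[err] C:[final]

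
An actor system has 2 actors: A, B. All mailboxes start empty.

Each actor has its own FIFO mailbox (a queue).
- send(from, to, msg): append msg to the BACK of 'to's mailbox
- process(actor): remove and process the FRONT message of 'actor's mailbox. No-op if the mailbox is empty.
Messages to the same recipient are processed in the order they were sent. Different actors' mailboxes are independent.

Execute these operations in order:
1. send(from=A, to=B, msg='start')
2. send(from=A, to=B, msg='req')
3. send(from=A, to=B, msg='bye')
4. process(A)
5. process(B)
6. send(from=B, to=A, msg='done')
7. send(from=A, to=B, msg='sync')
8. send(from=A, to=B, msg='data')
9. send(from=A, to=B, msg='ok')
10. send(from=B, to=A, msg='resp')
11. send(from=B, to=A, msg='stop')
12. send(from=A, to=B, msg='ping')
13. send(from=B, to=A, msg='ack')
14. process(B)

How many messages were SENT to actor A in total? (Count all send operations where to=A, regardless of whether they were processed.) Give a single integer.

Answer: 4

Derivation:
After 1 (send(from=A, to=B, msg='start')): A:[] B:[start]
After 2 (send(from=A, to=B, msg='req')): A:[] B:[start,req]
After 3 (send(from=A, to=B, msg='bye')): A:[] B:[start,req,bye]
After 4 (process(A)): A:[] B:[start,req,bye]
After 5 (process(B)): A:[] B:[req,bye]
After 6 (send(from=B, to=A, msg='done')): A:[done] B:[req,bye]
After 7 (send(from=A, to=B, msg='sync')): A:[done] B:[req,bye,sync]
After 8 (send(from=A, to=B, msg='data')): A:[done] B:[req,bye,sync,data]
After 9 (send(from=A, to=B, msg='ok')): A:[done] B:[req,bye,sync,data,ok]
After 10 (send(from=B, to=A, msg='resp')): A:[done,resp] B:[req,bye,sync,data,ok]
After 11 (send(from=B, to=A, msg='stop')): A:[done,resp,stop] B:[req,bye,sync,data,ok]
After 12 (send(from=A, to=B, msg='ping')): A:[done,resp,stop] B:[req,bye,sync,data,ok,ping]
After 13 (send(from=B, to=A, msg='ack')): A:[done,resp,stop,ack] B:[req,bye,sync,data,ok,ping]
After 14 (process(B)): A:[done,resp,stop,ack] B:[bye,sync,data,ok,ping]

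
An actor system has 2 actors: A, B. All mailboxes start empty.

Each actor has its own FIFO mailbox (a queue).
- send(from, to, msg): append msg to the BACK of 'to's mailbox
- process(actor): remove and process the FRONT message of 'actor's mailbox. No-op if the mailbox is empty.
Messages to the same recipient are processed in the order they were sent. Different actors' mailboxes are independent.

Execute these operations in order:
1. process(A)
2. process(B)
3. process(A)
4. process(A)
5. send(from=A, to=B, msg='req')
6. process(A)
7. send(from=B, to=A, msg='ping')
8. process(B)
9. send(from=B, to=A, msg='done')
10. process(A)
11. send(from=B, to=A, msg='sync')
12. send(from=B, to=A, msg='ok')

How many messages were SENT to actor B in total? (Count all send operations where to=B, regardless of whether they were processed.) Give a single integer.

Answer: 1

Derivation:
After 1 (process(A)): A:[] B:[]
After 2 (process(B)): A:[] B:[]
After 3 (process(A)): A:[] B:[]
After 4 (process(A)): A:[] B:[]
After 5 (send(from=A, to=B, msg='req')): A:[] B:[req]
After 6 (process(A)): A:[] B:[req]
After 7 (send(from=B, to=A, msg='ping')): A:[ping] B:[req]
After 8 (process(B)): A:[ping] B:[]
After 9 (send(from=B, to=A, msg='done')): A:[ping,done] B:[]
After 10 (process(A)): A:[done] B:[]
After 11 (send(from=B, to=A, msg='sync')): A:[done,sync] B:[]
After 12 (send(from=B, to=A, msg='ok')): A:[done,sync,ok] B:[]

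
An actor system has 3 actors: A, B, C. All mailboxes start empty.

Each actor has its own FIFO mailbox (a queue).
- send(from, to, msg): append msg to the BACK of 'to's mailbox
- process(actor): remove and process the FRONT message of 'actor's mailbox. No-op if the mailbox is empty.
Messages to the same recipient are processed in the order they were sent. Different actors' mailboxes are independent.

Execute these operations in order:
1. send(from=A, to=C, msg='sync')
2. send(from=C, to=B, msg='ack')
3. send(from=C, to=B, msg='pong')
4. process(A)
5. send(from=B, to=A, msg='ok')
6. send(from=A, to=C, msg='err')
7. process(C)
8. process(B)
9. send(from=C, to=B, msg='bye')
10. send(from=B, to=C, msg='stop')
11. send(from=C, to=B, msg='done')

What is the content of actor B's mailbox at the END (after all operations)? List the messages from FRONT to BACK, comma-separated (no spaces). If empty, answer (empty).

Answer: pong,bye,done

Derivation:
After 1 (send(from=A, to=C, msg='sync')): A:[] B:[] C:[sync]
After 2 (send(from=C, to=B, msg='ack')): A:[] B:[ack] C:[sync]
After 3 (send(from=C, to=B, msg='pong')): A:[] B:[ack,pong] C:[sync]
After 4 (process(A)): A:[] B:[ack,pong] C:[sync]
After 5 (send(from=B, to=A, msg='ok')): A:[ok] B:[ack,pong] C:[sync]
After 6 (send(from=A, to=C, msg='err')): A:[ok] B:[ack,pong] C:[sync,err]
After 7 (process(C)): A:[ok] B:[ack,pong] C:[err]
After 8 (process(B)): A:[ok] B:[pong] C:[err]
After 9 (send(from=C, to=B, msg='bye')): A:[ok] B:[pong,bye] C:[err]
After 10 (send(from=B, to=C, msg='stop')): A:[ok] B:[pong,bye] C:[err,stop]
After 11 (send(from=C, to=B, msg='done')): A:[ok] B:[pong,bye,done] C:[err,stop]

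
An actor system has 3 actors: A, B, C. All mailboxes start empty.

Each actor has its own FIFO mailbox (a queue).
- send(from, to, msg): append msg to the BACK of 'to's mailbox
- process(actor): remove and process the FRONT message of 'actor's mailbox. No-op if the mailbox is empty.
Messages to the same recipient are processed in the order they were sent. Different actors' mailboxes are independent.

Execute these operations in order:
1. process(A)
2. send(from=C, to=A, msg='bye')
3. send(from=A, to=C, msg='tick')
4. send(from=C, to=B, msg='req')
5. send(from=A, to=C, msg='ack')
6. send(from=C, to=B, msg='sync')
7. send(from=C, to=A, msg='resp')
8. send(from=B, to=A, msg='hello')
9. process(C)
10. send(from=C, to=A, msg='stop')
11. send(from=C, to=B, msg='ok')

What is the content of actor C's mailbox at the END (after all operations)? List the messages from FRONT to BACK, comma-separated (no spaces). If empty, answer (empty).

Answer: ack

Derivation:
After 1 (process(A)): A:[] B:[] C:[]
After 2 (send(from=C, to=A, msg='bye')): A:[bye] B:[] C:[]
After 3 (send(from=A, to=C, msg='tick')): A:[bye] B:[] C:[tick]
After 4 (send(from=C, to=B, msg='req')): A:[bye] B:[req] C:[tick]
After 5 (send(from=A, to=C, msg='ack')): A:[bye] B:[req] C:[tick,ack]
After 6 (send(from=C, to=B, msg='sync')): A:[bye] B:[req,sync] C:[tick,ack]
After 7 (send(from=C, to=A, msg='resp')): A:[bye,resp] B:[req,sync] C:[tick,ack]
After 8 (send(from=B, to=A, msg='hello')): A:[bye,resp,hello] B:[req,sync] C:[tick,ack]
After 9 (process(C)): A:[bye,resp,hello] B:[req,sync] C:[ack]
After 10 (send(from=C, to=A, msg='stop')): A:[bye,resp,hello,stop] B:[req,sync] C:[ack]
After 11 (send(from=C, to=B, msg='ok')): A:[bye,resp,hello,stop] B:[req,sync,ok] C:[ack]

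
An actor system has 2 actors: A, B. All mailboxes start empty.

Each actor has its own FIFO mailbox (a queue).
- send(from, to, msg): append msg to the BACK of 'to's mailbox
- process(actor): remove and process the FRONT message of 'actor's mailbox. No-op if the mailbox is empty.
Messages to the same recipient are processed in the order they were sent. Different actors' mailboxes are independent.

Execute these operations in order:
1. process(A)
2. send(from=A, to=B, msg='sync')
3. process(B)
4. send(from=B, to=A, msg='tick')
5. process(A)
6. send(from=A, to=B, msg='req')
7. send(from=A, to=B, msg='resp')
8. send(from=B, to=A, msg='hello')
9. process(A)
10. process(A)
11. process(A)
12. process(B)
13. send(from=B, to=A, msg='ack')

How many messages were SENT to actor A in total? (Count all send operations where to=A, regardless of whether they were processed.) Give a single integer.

Answer: 3

Derivation:
After 1 (process(A)): A:[] B:[]
After 2 (send(from=A, to=B, msg='sync')): A:[] B:[sync]
After 3 (process(B)): A:[] B:[]
After 4 (send(from=B, to=A, msg='tick')): A:[tick] B:[]
After 5 (process(A)): A:[] B:[]
After 6 (send(from=A, to=B, msg='req')): A:[] B:[req]
After 7 (send(from=A, to=B, msg='resp')): A:[] B:[req,resp]
After 8 (send(from=B, to=A, msg='hello')): A:[hello] B:[req,resp]
After 9 (process(A)): A:[] B:[req,resp]
After 10 (process(A)): A:[] B:[req,resp]
After 11 (process(A)): A:[] B:[req,resp]
After 12 (process(B)): A:[] B:[resp]
After 13 (send(from=B, to=A, msg='ack')): A:[ack] B:[resp]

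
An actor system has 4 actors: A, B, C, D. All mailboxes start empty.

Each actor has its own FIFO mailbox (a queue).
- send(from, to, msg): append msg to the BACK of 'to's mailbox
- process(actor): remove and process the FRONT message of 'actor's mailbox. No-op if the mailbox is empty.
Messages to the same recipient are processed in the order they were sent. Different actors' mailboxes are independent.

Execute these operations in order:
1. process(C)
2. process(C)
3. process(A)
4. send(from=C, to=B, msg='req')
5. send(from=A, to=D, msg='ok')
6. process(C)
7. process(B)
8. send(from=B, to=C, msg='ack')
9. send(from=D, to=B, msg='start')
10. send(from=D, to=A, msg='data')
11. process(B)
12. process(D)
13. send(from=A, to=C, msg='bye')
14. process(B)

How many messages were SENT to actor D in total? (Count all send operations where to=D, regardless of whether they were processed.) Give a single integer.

Answer: 1

Derivation:
After 1 (process(C)): A:[] B:[] C:[] D:[]
After 2 (process(C)): A:[] B:[] C:[] D:[]
After 3 (process(A)): A:[] B:[] C:[] D:[]
After 4 (send(from=C, to=B, msg='req')): A:[] B:[req] C:[] D:[]
After 5 (send(from=A, to=D, msg='ok')): A:[] B:[req] C:[] D:[ok]
After 6 (process(C)): A:[] B:[req] C:[] D:[ok]
After 7 (process(B)): A:[] B:[] C:[] D:[ok]
After 8 (send(from=B, to=C, msg='ack')): A:[] B:[] C:[ack] D:[ok]
After 9 (send(from=D, to=B, msg='start')): A:[] B:[start] C:[ack] D:[ok]
After 10 (send(from=D, to=A, msg='data')): A:[data] B:[start] C:[ack] D:[ok]
After 11 (process(B)): A:[data] B:[] C:[ack] D:[ok]
After 12 (process(D)): A:[data] B:[] C:[ack] D:[]
After 13 (send(from=A, to=C, msg='bye')): A:[data] B:[] C:[ack,bye] D:[]
After 14 (process(B)): A:[data] B:[] C:[ack,bye] D:[]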